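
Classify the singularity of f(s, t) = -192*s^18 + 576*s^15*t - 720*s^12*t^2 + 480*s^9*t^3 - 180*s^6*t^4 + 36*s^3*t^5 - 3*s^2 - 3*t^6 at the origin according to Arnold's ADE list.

A_{5}

The Hessian of f at 0 has rank 1. Corank 1: A-series; mu = 5 gives A_5.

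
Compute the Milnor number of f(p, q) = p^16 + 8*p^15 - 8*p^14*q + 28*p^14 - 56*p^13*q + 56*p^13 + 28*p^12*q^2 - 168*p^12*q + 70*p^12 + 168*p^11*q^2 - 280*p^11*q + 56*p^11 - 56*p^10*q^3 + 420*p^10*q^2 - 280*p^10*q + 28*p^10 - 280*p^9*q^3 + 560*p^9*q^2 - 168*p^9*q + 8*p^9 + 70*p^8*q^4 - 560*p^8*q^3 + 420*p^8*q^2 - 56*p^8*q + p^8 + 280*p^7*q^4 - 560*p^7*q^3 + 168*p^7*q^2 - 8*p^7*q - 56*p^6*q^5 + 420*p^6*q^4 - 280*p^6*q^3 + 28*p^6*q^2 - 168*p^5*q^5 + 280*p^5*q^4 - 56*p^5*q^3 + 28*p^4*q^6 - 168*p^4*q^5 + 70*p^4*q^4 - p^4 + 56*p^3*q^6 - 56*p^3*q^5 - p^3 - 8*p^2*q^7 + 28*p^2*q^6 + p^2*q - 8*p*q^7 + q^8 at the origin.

The Hessian of f at 0 has rank 0. Corank 2; j^3 = -p^2*(p - q) has shape L^2 M (L != M), so D-series; mu = 9 gives D_9.

9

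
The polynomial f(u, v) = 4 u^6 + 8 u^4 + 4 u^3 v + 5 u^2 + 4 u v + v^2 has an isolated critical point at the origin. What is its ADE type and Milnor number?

The Hessian of f at 0 has rank 2. Corank 0: nondegenerate Morse point, so A_1.

Type A_{1}, Milnor number mu = 1.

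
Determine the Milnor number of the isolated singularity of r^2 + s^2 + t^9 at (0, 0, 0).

8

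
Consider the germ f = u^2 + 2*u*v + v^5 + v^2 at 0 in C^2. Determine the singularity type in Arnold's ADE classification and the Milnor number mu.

Type A_{4}, Milnor number mu = 4.

The Hessian of f at 0 has rank 1. Corank 1: A-series; mu = 4 gives A_4.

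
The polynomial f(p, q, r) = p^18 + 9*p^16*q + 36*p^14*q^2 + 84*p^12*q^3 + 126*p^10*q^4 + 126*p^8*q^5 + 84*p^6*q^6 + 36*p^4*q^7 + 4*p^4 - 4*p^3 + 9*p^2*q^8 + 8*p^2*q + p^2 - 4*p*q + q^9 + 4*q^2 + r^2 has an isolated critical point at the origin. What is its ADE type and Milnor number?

The Hessian of f at 0 is [[2, -4, 0], [-4, 8, 0], [0, 0, 2]] with rank 2, so corank 1. A Groebner basis of the Jacobian ideal J(f) in C{p,q,r} is {-21*p*q^2/32 + 9*p*q/64 - 7*p/1024 + q^5 + 5*q^4/8 + 5*q^3/8 - 29*q^2/128 + 7*q/512, p*q^3 - 5*p*q^2/8 + 3*p*q/32 - p/256 - q^4/2 + 3*q^3/4 - 5*q^2/32 + q/128, p^2 - p/2 + q, r}; counting standard monomials gives mu = 8. Corank 1: A-series; mu = 8 gives A_8.

Type A8, Milnor number mu = 8.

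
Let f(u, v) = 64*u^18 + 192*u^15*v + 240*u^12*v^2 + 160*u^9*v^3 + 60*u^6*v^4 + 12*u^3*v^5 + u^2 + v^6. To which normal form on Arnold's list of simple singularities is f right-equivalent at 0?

The Hessian of f at 0 is [[2, 0], [0, 0]] with rank 1, so corank 1. A Groebner basis of the Jacobian ideal J(f) in C{u,v} is {v^5, u}; counting standard monomials gives mu = 5. Corank 1: A-series; mu = 5 gives A_5.

A_{5}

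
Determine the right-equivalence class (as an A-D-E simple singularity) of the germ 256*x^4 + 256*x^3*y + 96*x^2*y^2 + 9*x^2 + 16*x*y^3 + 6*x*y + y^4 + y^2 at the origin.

A_{3}

The Hessian of f at 0 is [[18, 6], [6, 2]] with rank 1, so corank 1. A Groebner basis of the Jacobian ideal J(f) in C{x,y} is {y^3, x + y/3}; counting standard monomials gives mu = 3. Corank 1: A-series; mu = 3 gives A_3.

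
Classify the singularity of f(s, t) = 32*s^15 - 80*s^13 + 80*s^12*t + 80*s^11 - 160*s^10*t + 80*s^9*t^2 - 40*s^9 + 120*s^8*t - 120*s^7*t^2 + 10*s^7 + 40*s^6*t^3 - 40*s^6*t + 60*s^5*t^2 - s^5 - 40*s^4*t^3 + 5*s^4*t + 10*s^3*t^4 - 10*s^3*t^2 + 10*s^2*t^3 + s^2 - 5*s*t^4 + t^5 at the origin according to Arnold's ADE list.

A_4

The Hessian of f at 0 has rank 1. Corank 1: A-series; mu = 4 gives A_4.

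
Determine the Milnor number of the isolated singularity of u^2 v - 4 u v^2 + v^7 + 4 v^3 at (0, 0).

8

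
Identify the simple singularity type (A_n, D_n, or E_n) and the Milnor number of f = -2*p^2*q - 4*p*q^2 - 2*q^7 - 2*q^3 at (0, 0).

The Hessian of f at 0 is [[0, 0], [0, 0]] with rank 0, so corank 2. A Groebner basis of the Jacobian ideal J(f) in C{p,q} is {p^2/7 + q^6 - q^2/7, p^3 + q^3, p*q + q^2}; counting standard monomials gives mu = 8. Corank 2; j^3 = -2*q*(p + q)^2 has shape L^2 M (L != M), so D-series; mu = 8 gives D_8.

Type D8, Milnor number mu = 8.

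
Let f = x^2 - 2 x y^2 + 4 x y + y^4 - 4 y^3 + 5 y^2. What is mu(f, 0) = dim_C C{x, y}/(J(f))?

1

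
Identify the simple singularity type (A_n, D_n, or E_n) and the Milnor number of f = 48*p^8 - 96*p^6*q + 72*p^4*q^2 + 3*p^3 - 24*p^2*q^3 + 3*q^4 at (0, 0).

Type E6, Milnor number mu = 6.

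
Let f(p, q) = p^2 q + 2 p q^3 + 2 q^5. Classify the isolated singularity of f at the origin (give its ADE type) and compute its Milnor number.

Type D_{6}, Milnor number mu = 6.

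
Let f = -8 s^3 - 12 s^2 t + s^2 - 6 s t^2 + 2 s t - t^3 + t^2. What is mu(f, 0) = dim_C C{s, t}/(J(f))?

The Hessian of f at 0 has rank 1. Corank 1: A-series; mu = 2 gives A_2.

2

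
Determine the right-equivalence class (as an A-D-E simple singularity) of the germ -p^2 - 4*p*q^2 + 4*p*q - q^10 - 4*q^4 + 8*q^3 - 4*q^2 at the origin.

A_{9}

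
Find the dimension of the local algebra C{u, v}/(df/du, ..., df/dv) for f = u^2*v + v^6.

7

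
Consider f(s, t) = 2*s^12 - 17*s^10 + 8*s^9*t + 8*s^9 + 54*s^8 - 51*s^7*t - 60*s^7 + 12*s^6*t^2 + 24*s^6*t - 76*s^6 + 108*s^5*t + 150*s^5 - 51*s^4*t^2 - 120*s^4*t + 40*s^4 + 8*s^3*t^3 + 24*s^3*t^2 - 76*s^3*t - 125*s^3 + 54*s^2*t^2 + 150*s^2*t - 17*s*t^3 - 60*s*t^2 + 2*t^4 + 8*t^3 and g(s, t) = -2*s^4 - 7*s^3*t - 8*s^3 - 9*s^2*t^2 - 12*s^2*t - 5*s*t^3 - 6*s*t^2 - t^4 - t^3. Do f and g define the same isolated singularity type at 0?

Yes.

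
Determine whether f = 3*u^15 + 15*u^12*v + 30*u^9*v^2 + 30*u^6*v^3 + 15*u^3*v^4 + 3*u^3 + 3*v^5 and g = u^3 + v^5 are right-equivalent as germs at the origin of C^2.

The Hessian of f at 0 is [[0, 0], [0, 0]] with rank 0, so corank 2. A Groebner basis of the Jacobian ideal J(f) in C{u,v} is {v^4, u^2}; counting standard monomials gives mu = 8. Corank 2; j^3 = 3*u^3 is a perfect cube, so E-series; the 5-jet and mu = 8 give E_8. The Hessian of g at 0 is [[0, 0], [0, 0]] with rank 0, so corank 2. A Groebner basis of the Jacobian ideal J(g) in C{u,v} is {v^4, u^2}; counting standard monomials gives mu = 8. Corank 2; j^3 = u^3 is a perfect cube, so E-series; the 5-jet and mu = 8 give E_8. Both have type E_8, hence right-equivalent.

Yes.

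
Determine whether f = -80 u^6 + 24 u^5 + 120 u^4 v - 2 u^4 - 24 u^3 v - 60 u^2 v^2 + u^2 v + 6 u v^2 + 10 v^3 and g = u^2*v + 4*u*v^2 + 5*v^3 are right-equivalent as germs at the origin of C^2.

Yes.

The Hessian of f at 0 is [[0, 0], [0, 0]] with rank 0, so corank 2. A Groebner basis of the Jacobian ideal J(f) in C{u,v} is {v^3, u^2 - 6*v^2, u*v + 3*v^2}; counting standard monomials gives mu = 4. Corank 2; j^3 = v*(u^2 + 6*u*v + 10*v^2) splits into three distinct lines over C (the quadratic factor has nonzero discriminant), so D_4. The Hessian of g at 0 is [[0, 0], [0, 0]] with rank 0, so corank 2. A Groebner basis of the Jacobian ideal J(g) in C{u,v} is {v^3, u^2 - v^2, u*v + 2*v^2}; counting standard monomials gives mu = 4. Corank 2; j^3 = v*(u^2 + 4*u*v + 5*v^2) splits into three distinct lines over C (the quadratic factor has nonzero discriminant), so D_4. Both have type D_4, hence right-equivalent.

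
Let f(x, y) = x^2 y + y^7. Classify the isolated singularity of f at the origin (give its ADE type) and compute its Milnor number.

Type D_8, Milnor number mu = 8.

The Hessian of f at 0 is [[0, 0], [0, 0]] with rank 0, so corank 2. A Groebner basis of the Jacobian ideal J(f) in C{x,y} is {x^2/7 + y^6, x^3, x*y}; counting standard monomials gives mu = 8. Corank 2; j^3 = x^2*y has shape L^2 M (L != M), so D-series; mu = 8 gives D_8.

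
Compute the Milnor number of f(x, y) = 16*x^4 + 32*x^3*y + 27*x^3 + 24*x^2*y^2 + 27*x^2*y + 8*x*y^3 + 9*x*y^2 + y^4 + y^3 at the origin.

The Hessian of f at 0 has rank 0. Corank 2; j^3 = (3*x + y)^3 is a perfect cube, so E-series; the 4-jet and mu = 6 give E_6.

6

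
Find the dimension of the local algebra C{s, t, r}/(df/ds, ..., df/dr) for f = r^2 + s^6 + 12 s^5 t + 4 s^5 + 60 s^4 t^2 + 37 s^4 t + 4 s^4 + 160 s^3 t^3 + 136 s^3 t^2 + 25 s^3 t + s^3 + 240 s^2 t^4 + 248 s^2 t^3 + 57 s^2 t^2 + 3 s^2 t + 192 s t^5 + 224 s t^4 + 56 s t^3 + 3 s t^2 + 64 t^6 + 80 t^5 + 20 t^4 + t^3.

7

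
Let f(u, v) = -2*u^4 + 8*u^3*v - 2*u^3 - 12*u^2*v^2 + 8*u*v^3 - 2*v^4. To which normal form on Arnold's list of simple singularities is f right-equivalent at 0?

E_6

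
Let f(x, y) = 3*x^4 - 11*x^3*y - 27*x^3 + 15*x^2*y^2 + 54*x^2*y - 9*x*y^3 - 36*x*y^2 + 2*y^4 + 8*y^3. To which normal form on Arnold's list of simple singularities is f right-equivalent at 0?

E_7

The Hessian of f at 0 has rank 0. Corank 2; j^3 = -(3*x - 2*y)^3 is a perfect cube, so E-series; the 4-jet and mu = 7 give E_7.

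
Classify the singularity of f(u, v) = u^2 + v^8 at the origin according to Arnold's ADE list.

The Hessian of f at 0 is [[2, 0], [0, 0]] with rank 1, so corank 1. A Groebner basis of the Jacobian ideal J(f) in C{u,v} is {v^7, u}; counting standard monomials gives mu = 7. Corank 1: A-series; mu = 7 gives A_7.

A_{7}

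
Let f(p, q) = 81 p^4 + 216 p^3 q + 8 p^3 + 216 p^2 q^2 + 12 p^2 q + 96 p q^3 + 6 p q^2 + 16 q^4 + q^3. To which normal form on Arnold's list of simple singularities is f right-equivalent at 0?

The Hessian of f at 0 has rank 0. Corank 2; j^3 = (2*p + q)^3 is a perfect cube, so E-series; the 4-jet and mu = 6 give E_6.

E_6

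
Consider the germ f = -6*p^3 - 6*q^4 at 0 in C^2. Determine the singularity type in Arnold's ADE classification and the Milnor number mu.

The Hessian of f at 0 is [[0, 0], [0, 0]] with rank 0, so corank 2. A Groebner basis of the Jacobian ideal J(f) in C{p,q} is {q^3, p^2}; counting standard monomials gives mu = 6. Corank 2; j^3 = -6*p^3 is a perfect cube, so E-series; the 4-jet and mu = 6 give E_6.

Type E_{6}, Milnor number mu = 6.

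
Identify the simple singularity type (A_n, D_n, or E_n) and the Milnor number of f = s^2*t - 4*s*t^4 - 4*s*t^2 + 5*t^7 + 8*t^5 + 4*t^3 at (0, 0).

The Hessian of f at 0 is [[0, 0], [0, 0]] with rank 0, so corank 2. A Groebner basis of the Jacobian ideal J(f) in C{s,t} is {2*s^2/3 + s*t^3 - 11*s*t/3 + 14*t^2/3, -s*t/2 + t^4 + t^2, s^3 - 12*s*t^2 + 16*t^3, s^2*t - 4*s*t^2 + 4*t^3}; counting standard monomials gives mu = 8. Corank 2; j^3 = t*(s - 2*t)^2 has shape L^2 M (L != M), so D-series; mu = 8 gives D_8.

Type D_8, Milnor number mu = 8.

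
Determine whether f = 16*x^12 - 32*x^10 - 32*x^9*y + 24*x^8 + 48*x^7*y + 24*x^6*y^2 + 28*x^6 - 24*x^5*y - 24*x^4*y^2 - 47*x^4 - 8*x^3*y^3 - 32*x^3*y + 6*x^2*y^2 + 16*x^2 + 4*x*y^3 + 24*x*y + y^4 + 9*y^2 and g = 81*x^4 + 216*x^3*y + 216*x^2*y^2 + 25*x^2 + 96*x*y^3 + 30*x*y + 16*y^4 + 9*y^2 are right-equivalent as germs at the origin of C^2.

Yes.

The Hessian of f at 0 is [[32, 24], [24, 18]] with rank 1, so corank 1. A Groebner basis of the Jacobian ideal J(f) in C{x,y} is {y^3, x + 3*y/4}; counting standard monomials gives mu = 3. Corank 1: A-series; mu = 3 gives A_3. The Hessian of g at 0 is [[50, 30], [30, 18]] with rank 1, so corank 1. A Groebner basis of the Jacobian ideal J(g) in C{x,y} is {y^3, x + 3*y/5}; counting standard monomials gives mu = 3. Corank 1: A-series; mu = 3 gives A_3. Both have type A_3, hence right-equivalent.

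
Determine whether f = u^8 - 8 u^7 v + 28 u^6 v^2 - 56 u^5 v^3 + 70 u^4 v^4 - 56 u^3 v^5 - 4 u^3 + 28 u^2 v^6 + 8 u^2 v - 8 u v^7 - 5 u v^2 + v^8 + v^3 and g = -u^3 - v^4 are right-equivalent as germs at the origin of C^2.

No.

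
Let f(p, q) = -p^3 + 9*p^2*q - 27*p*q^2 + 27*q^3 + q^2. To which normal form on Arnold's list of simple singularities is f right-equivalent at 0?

A_{2}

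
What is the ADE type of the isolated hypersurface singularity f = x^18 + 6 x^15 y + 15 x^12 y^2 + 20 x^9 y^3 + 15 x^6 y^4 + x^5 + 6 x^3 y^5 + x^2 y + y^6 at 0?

D_{7}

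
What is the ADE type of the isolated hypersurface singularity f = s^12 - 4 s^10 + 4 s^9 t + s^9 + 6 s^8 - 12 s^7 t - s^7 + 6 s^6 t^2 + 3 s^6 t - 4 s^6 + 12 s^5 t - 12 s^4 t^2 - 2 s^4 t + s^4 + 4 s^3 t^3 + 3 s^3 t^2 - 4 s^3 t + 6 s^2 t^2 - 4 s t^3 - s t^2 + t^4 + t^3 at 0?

The Hessian of f at 0 is [[0, 0], [0, 0]] with rank 0, so corank 2. A Groebner basis of the Jacobian ideal J(f) in C{s,t} is {s^3 - t^2/4, t^3, s*t - t^2}; counting standard monomials gives mu = 5. Corank 2; j^3 = -t^2*(s - t) has shape L^2 M (L != M), so D-series; mu = 5 gives D_5.

D_5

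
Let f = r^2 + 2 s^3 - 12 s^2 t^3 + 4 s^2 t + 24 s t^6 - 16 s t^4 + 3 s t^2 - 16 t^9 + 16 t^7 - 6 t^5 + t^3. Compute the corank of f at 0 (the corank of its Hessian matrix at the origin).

The Hessian at 0 is [[0, 0, 0], [0, 0, 0], [0, 0, 2]] of rank 1; hence corank 2.

2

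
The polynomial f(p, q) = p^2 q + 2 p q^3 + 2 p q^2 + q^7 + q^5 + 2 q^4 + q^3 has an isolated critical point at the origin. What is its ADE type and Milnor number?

The Hessian of f at 0 is [[0, 0], [0, 0]] with rank 0, so corank 2. A Groebner basis of the Jacobian ideal J(f) in C{p,q} is {p^2*q^2 - 2*p^2*q + p^2/7 - 20*p*q^2/7 + 8*p*q/7 + q^2, p^3 + 3*p^2*q - p^2/7 + 20*p*q^2/7 - 8*p*q/7 - q^2, p*q + q^3 + q^2}; counting standard monomials gives mu = 8. Corank 2; j^3 = q*(p + q)^2 has shape L^2 M (L != M), so D-series; mu = 8 gives D_8.

Type D_{8}, Milnor number mu = 8.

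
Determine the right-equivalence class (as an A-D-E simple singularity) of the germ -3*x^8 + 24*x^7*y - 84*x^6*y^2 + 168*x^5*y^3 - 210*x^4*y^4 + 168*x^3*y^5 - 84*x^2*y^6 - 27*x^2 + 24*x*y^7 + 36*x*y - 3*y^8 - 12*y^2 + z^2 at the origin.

The Hessian of f at 0 is [[-54, 36, 0], [36, -24, 0], [0, 0, 2]] with rank 2, so corank 1. A Groebner basis of the Jacobian ideal J(f) in C{x,y,z} is {y^7, x - 2*y/3, z}; counting standard monomials gives mu = 7. Corank 1: A-series; mu = 7 gives A_7.

A_7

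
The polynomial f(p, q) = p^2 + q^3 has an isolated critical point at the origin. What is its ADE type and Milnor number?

Type A2, Milnor number mu = 2.

The Hessian of f at 0 is [[2, 0], [0, 0]] with rank 1, so corank 1. A Groebner basis of the Jacobian ideal J(f) in C{p,q} is {q^2, p}; counting standard monomials gives mu = 2. Corank 1: A-series; mu = 2 gives A_2.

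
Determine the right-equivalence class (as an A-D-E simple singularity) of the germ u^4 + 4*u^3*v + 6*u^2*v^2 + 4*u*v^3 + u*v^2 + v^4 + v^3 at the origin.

D5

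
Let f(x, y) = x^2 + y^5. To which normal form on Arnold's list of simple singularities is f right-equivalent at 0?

The Hessian of f at 0 has rank 1. Corank 1: A-series; mu = 4 gives A_4.

A4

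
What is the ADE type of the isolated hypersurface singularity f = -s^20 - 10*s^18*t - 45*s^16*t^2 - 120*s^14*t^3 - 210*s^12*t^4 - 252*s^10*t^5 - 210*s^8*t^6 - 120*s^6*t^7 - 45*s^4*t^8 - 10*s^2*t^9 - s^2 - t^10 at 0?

The Hessian of f at 0 has rank 1. Corank 1: A-series; mu = 9 gives A_9.

A_9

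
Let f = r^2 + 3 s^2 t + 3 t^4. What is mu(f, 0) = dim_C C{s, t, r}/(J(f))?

5

The Hessian of f at 0 has rank 1. Corank 2; j^3 = 3*s^2*t has shape L^2 M (L != M), so D-series; mu = 5 gives D_5.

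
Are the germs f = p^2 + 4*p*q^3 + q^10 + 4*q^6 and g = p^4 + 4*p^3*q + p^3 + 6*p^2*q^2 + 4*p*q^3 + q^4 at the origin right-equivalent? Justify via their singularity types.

The Hessian of f at 0 has rank 1. Corank 1: A-series; mu = 9 gives A_9. The Hessian of g at 0 has rank 0. Corank 2; j^3 = p^3 is a perfect cube, so E-series; the 4-jet and mu = 6 give E_6. f is A_9 but g is E_6, hence not right-equivalent.

No.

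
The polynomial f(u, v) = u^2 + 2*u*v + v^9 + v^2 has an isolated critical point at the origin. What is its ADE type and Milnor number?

Type A8, Milnor number mu = 8.

The Hessian of f at 0 is [[2, 2], [2, 2]] with rank 1, so corank 1. A Groebner basis of the Jacobian ideal J(f) in C{u,v} is {v^8, u + v}; counting standard monomials gives mu = 8. Corank 1: A-series; mu = 8 gives A_8.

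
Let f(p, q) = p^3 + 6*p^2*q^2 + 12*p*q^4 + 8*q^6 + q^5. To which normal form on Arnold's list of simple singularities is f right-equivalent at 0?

The Hessian of f at 0 has rank 0. Corank 2; j^3 = p^3 is a perfect cube, so E-series; the 5-jet and mu = 8 give E_8.

E8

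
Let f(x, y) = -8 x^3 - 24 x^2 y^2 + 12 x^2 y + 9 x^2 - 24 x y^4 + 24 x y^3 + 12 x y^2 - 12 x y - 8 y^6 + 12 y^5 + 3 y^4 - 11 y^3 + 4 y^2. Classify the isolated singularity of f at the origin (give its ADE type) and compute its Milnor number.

Type A_2, Milnor number mu = 2.

The Hessian of f at 0 has rank 1. Corank 1: A-series; mu = 2 gives A_2.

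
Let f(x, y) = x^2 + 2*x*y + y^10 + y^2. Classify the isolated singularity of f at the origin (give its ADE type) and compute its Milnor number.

Type A9, Milnor number mu = 9.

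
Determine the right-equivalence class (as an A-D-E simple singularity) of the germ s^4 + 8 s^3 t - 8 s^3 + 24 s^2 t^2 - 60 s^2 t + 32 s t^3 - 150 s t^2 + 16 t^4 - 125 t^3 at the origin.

E_6

The Hessian of f at 0 has rank 0. Corank 2; j^3 = -(2*s + 5*t)^3 is a perfect cube, so E-series; the 4-jet and mu = 6 give E_6.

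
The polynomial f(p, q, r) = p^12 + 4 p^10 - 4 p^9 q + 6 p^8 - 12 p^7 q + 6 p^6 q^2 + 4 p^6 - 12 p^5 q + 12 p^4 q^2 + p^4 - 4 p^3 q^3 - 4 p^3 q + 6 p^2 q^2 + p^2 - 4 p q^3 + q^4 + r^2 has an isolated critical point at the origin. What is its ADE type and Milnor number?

The Hessian of f at 0 is [[2, 0, 0], [0, 0, 0], [0, 0, 2]] with rank 2, so corank 1. A Groebner basis of the Jacobian ideal J(f) in C{p,q,r} is {q^3, p, r}; counting standard monomials gives mu = 3. Corank 1: A-series; mu = 3 gives A_3.

Type A_3, Milnor number mu = 3.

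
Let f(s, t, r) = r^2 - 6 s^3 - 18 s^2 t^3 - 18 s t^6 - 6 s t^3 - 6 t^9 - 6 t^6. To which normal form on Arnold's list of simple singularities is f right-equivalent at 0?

E7

The Hessian of f at 0 has rank 1. Corank 2; j^3 = -6*s^3 is a perfect cube, so E-series; the 4-jet and mu = 7 give E_7.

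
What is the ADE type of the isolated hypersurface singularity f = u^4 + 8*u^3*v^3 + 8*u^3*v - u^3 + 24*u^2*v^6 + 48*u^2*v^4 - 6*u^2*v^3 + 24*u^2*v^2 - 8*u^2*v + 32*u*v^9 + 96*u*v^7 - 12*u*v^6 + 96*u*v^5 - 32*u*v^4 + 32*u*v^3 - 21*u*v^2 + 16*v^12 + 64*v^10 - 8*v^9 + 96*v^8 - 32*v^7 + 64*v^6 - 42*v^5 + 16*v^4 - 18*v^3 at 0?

D_{5}

The Hessian of f at 0 is [[0, 0], [0, 0]] with rank 0, so corank 2. A Groebner basis of the Jacobian ideal J(f) in C{u,v} is {u*v^2 - 3*u*v/4 - 9*v^2/4, u*v/4 + v^3 + 3*v^2/4, u^2 + 5*u*v + 6*v^2}; counting standard monomials gives mu = 5. Corank 2; j^3 = -(u + 2*v)*(u + 3*v)^2 has shape L^2 M (L != M), so D-series; mu = 5 gives D_5.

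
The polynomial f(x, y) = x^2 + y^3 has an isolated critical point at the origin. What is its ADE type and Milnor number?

Type A_2, Milnor number mu = 2.

The Hessian of f at 0 has rank 1. Corank 1: A-series; mu = 2 gives A_2.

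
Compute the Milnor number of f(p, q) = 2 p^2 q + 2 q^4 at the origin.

The Hessian of f at 0 has rank 0. Corank 2; j^3 = 2*p^2*q has shape L^2 M (L != M), so D-series; mu = 5 gives D_5.

5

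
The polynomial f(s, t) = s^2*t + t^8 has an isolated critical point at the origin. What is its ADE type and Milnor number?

Type D_{9}, Milnor number mu = 9.

The Hessian of f at 0 has rank 0. Corank 2; j^3 = s^2*t has shape L^2 M (L != M), so D-series; mu = 9 gives D_9.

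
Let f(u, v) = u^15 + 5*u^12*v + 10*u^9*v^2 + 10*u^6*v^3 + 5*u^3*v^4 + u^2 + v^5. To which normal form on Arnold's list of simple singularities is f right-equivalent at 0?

A_{4}

The Hessian of f at 0 has rank 1. Corank 1: A-series; mu = 4 gives A_4.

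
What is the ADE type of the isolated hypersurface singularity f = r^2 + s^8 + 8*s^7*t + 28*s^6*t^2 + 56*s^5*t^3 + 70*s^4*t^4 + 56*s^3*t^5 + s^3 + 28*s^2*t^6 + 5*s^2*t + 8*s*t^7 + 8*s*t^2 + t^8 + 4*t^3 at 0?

D_{9}

The Hessian of f at 0 is [[0, 0, 0], [0, 0, 0], [0, 0, 2]] with rank 1, so corank 2. A Groebner basis of the Jacobian ideal J(f) in C{s,t,r} is {-s*t/8 + t^7 - t^2/4, s*t^2 + 2*t^3, s^2 + 3*s*t + 2*t^2, r}; counting standard monomials gives mu = 9. Corank 2; j^3 = (s + t)*(s + 2*t)^2 has shape L^2 M (L != M), so D-series; mu = 9 gives D_9.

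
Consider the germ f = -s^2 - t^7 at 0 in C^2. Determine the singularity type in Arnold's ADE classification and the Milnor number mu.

The Hessian of f at 0 is [[-2, 0], [0, 0]] with rank 1, so corank 1. A Groebner basis of the Jacobian ideal J(f) in C{s,t} is {t^6, s}; counting standard monomials gives mu = 6. Corank 1: A-series; mu = 6 gives A_6.

Type A_6, Milnor number mu = 6.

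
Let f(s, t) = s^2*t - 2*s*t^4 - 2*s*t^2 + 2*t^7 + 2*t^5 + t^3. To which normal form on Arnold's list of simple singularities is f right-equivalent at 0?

D_{8}

The Hessian of f at 0 has rank 0. Corank 2; j^3 = t*(s - t)^2 has shape L^2 M (L != M), so D-series; mu = 8 gives D_8.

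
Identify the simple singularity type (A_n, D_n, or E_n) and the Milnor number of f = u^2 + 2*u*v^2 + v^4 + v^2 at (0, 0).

Type A_{1}, Milnor number mu = 1.

The Hessian of f at 0 is [[2, 0], [0, 2]] with rank 2, so corank 0. A Groebner basis of the Jacobian ideal J(f) in C{u,v} is {u, v}; counting standard monomials gives mu = 1. Corank 0: nondegenerate Morse point, so A_1.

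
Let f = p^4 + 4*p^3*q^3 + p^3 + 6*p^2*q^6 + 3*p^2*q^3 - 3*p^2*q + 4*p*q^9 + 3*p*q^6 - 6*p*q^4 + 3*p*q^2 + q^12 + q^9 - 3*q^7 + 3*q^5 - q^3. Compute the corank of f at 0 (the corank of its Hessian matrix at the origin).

Hessian at 0 has rank 0.

2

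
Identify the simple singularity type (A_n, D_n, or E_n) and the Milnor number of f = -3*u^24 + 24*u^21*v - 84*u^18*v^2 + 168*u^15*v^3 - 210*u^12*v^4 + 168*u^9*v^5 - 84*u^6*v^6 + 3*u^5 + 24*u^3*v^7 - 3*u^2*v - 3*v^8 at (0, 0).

The Hessian of f at 0 has rank 0. Corank 2; j^3 = -3*u^2*v has shape L^2 M (L != M), so D-series; mu = 9 gives D_9.

Type D9, Milnor number mu = 9.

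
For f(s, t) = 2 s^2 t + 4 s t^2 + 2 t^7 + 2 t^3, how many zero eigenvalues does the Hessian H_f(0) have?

2

Hessian at 0 has rank 0.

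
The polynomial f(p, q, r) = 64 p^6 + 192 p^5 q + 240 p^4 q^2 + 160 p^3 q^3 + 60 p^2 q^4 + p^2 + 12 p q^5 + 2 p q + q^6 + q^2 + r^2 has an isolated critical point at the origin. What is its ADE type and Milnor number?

Type A_{5}, Milnor number mu = 5.

The Hessian of f at 0 is [[2, 2, 0], [2, 2, 0], [0, 0, 2]] with rank 2, so corank 1. A Groebner basis of the Jacobian ideal J(f) in C{p,q,r} is {q^5, p + q, r}; counting standard monomials gives mu = 5. Corank 1: A-series; mu = 5 gives A_5.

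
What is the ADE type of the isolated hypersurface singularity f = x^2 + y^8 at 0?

A7

The Hessian of f at 0 has rank 1. Corank 1: A-series; mu = 7 gives A_7.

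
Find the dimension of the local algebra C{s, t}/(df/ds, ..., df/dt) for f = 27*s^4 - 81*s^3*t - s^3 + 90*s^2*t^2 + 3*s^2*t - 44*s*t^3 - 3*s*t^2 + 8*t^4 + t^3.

The Hessian of f at 0 is [[0, 0], [0, 0]] with rank 0, so corank 2. A Groebner basis of the Jacobian ideal J(f) in C{s,t} is {s^2/3 - 2*s*t/3 + t^4 - t^3/9 + t^2/3, s^3 - 5*s^2/3 + 10*s*t/3 - 4*t^3/9 - 5*t^2/3, s^2*t - 11*s^2/9 + 22*s*t/9 - 16*t^3/27 - 11*t^2/9, -2*s^2/3 + s*t^2 + 4*s*t/3 - 7*t^3/9 - 2*t^2/3}; counting standard monomials gives mu = 7. Corank 2; j^3 = -(s - t)^3 is a perfect cube, so E-series; the 4-jet and mu = 7 give E_7.

7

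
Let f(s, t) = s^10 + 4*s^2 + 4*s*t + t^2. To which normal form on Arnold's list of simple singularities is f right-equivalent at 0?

A9

The Hessian of f at 0 has rank 1. Corank 1: A-series; mu = 9 gives A_9.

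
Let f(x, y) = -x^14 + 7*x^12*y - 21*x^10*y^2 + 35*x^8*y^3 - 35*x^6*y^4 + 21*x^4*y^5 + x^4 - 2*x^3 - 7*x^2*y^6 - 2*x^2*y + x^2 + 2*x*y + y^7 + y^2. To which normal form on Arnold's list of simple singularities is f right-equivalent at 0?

A_{6}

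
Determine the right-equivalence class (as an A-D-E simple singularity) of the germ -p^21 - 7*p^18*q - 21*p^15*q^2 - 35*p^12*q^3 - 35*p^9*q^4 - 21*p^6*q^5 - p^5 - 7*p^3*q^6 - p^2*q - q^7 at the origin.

D_{8}

The Hessian of f at 0 is [[0, 0], [0, 0]] with rank 0, so corank 2. A Groebner basis of the Jacobian ideal J(f) in C{p,q} is {p^2/7 + q^6, p^3, p*q}; counting standard monomials gives mu = 8. Corank 2; j^3 = -p^2*q has shape L^2 M (L != M), so D-series; mu = 8 gives D_8.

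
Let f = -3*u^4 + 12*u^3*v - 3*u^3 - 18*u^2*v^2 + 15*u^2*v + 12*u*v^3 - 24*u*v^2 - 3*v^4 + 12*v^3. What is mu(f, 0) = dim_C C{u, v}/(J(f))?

5

The Hessian of f at 0 is [[0, 0], [0, 0]] with rank 0, so corank 2. A Groebner basis of the Jacobian ideal J(f) in C{u,v} is {u*v^2 - u*v/2 + v^2, -u*v/4 + v^3 + v^2/2, u^2 - 3*u*v + 2*v^2}; counting standard monomials gives mu = 5. Corank 2; j^3 = -3*(u - 2*v)^2*(u - v) has shape L^2 M (L != M), so D-series; mu = 5 gives D_5.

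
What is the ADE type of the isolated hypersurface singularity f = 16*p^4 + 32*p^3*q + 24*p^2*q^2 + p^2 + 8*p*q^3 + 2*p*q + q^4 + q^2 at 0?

A_3

The Hessian of f at 0 has rank 1. Corank 1: A-series; mu = 3 gives A_3.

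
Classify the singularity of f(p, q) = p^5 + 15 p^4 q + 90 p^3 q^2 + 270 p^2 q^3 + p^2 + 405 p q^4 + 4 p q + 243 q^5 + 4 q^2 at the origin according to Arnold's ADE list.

The Hessian of f at 0 has rank 1. Corank 1: A-series; mu = 4 gives A_4.

A_{4}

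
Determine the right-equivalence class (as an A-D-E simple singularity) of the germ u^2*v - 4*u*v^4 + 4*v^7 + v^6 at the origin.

D7

The Hessian of f at 0 has rank 0. Corank 2; j^3 = u^2*v has shape L^2 M (L != M), so D-series; mu = 7 gives D_7.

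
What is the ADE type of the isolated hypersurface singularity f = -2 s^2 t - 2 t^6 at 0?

D_{7}

The Hessian of f at 0 has rank 0. Corank 2; j^3 = -2*s^2*t has shape L^2 M (L != M), so D-series; mu = 7 gives D_7.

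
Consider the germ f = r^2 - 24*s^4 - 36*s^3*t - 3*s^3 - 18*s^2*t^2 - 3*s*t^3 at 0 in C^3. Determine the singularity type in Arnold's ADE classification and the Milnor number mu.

Type E7, Milnor number mu = 7.

The Hessian of f at 0 has rank 1. Corank 2; j^3 = -3*s^3 is a perfect cube, so E-series; the 4-jet and mu = 7 give E_7.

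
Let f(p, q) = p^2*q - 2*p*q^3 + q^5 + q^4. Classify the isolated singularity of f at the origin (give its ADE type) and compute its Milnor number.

The Hessian of f at 0 has rank 0. Corank 2; j^3 = p^2*q has shape L^2 M (L != M), so D-series; mu = 5 gives D_5.

Type D_{5}, Milnor number mu = 5.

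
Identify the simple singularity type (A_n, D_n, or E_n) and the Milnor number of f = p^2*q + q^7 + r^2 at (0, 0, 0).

Type D8, Milnor number mu = 8.

The Hessian of f at 0 is [[0, 0, 0], [0, 0, 0], [0, 0, 2]] with rank 1, so corank 2. A Groebner basis of the Jacobian ideal J(f) in C{p,q,r} is {p^2/7 + q^6, p^3, p*q, r}; counting standard monomials gives mu = 8. Corank 2; j^3 = p^2*q has shape L^2 M (L != M), so D-series; mu = 8 gives D_8.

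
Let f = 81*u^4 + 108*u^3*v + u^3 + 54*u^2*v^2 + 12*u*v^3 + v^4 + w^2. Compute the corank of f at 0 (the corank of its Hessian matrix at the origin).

2

Hessian at 0 has rank 1.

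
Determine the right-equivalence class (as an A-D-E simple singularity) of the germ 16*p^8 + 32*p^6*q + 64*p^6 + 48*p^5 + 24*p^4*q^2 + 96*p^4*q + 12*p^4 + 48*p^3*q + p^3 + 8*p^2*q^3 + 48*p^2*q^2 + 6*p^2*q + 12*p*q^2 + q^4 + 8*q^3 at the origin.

E_6

The Hessian of f at 0 has rank 0. Corank 2; j^3 = (p + 2*q)^3 is a perfect cube, so E-series; the 4-jet and mu = 6 give E_6.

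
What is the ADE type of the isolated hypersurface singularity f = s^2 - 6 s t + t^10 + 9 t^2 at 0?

A9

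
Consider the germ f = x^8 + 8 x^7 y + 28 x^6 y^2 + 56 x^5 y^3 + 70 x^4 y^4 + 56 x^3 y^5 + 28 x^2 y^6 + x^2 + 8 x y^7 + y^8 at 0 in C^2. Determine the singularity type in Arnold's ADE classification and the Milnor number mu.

Type A_7, Milnor number mu = 7.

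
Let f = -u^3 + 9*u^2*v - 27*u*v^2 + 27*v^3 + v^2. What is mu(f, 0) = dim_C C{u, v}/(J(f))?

The Hessian of f at 0 has rank 1. Corank 1: A-series; mu = 2 gives A_2.

2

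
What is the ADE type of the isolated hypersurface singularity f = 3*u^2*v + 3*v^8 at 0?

D_{9}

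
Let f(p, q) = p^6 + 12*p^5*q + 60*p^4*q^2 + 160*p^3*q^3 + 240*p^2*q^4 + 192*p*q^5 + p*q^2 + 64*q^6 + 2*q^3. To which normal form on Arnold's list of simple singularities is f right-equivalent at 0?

D_{7}

The Hessian of f at 0 has rank 0. Corank 2; j^3 = q^2*(p + 2*q) has shape L^2 M (L != M), so D-series; mu = 7 gives D_7.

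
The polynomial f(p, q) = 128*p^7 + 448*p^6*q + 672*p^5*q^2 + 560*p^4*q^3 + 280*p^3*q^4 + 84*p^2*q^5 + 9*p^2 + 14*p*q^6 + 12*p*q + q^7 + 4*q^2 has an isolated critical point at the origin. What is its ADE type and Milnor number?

Type A6, Milnor number mu = 6.

The Hessian of f at 0 is [[18, 12], [12, 8]] with rank 1, so corank 1. A Groebner basis of the Jacobian ideal J(f) in C{p,q} is {q^6, p + 2*q/3}; counting standard monomials gives mu = 6. Corank 1: A-series; mu = 6 gives A_6.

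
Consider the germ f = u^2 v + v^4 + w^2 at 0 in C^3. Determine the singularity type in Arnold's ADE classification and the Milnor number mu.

The Hessian of f at 0 has rank 1. Corank 2; j^3 = u^2*v has shape L^2 M (L != M), so D-series; mu = 5 gives D_5.

Type D5, Milnor number mu = 5.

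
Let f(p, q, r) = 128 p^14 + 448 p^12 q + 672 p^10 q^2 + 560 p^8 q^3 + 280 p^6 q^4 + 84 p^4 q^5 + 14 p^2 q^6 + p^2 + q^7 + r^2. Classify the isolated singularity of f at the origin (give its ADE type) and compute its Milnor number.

Type A_{6}, Milnor number mu = 6.

The Hessian of f at 0 is [[2, 0, 0], [0, 0, 0], [0, 0, 2]] with rank 2, so corank 1. A Groebner basis of the Jacobian ideal J(f) in C{p,q,r} is {q^6, p, r}; counting standard monomials gives mu = 6. Corank 1: A-series; mu = 6 gives A_6.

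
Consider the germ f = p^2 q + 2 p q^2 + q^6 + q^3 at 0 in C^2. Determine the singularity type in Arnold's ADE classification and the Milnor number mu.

Type D_7, Milnor number mu = 7.

The Hessian of f at 0 is [[0, 0], [0, 0]] with rank 0, so corank 2. A Groebner basis of the Jacobian ideal J(f) in C{p,q} is {p^2/6 + q^5 - q^2/6, p^3 + q^3, p*q + q^2}; counting standard monomials gives mu = 7. Corank 2; j^3 = q*(p + q)^2 has shape L^2 M (L != M), so D-series; mu = 7 gives D_7.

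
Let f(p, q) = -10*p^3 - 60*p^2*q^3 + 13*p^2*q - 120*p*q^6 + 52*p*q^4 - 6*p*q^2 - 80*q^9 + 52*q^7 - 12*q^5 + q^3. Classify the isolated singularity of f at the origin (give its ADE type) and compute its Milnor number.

Type D_{4}, Milnor number mu = 4.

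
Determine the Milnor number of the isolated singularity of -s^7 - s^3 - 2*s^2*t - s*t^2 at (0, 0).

The Hessian of f at 0 is [[0, 0], [0, 0]] with rank 0, so corank 2. A Groebner basis of the Jacobian ideal J(f) in C{s,t} is {s*t/7 + t^6 + t^2/7, s*t^2 + t^3, s^2 + s*t}; counting standard monomials gives mu = 8. Corank 2; j^3 = -s*(s + t)^2 has shape L^2 M (L != M), so D-series; mu = 8 gives D_8.

8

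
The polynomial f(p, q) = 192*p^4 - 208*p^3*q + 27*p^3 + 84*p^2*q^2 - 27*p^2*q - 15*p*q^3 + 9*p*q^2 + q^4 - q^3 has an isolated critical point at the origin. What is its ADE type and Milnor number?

The Hessian of f at 0 has rank 0. Corank 2; j^3 = (3*p - q)^3 is a perfect cube, so E-series; the 4-jet and mu = 7 give E_7.

Type E7, Milnor number mu = 7.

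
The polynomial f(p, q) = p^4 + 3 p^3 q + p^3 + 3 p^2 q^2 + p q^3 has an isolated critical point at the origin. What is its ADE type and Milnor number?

Type E7, Milnor number mu = 7.

The Hessian of f at 0 has rank 0. Corank 2; j^3 = p^3 is a perfect cube, so E-series; the 4-jet and mu = 7 give E_7.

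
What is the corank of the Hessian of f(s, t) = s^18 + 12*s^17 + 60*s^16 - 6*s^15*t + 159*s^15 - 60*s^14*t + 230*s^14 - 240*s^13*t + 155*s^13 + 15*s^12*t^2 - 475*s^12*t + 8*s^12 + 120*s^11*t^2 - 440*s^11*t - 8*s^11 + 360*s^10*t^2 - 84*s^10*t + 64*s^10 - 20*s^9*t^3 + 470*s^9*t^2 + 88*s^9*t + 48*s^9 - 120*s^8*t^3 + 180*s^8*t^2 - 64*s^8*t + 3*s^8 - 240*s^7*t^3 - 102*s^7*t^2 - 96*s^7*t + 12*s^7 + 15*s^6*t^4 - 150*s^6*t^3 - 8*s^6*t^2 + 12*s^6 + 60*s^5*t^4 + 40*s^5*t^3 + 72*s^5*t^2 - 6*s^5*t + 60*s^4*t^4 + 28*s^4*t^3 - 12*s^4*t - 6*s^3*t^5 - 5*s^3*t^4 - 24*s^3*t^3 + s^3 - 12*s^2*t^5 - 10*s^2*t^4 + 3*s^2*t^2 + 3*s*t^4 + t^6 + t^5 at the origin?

2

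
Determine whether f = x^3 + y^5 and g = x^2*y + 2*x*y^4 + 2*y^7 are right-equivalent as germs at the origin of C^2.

No.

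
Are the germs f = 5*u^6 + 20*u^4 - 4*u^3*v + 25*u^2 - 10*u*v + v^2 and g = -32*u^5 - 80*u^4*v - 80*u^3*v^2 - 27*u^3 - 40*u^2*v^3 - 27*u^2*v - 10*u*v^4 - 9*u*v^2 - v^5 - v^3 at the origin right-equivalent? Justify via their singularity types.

No.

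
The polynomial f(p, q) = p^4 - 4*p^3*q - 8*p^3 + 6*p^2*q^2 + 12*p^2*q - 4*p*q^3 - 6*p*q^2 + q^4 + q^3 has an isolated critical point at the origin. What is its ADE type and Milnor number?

The Hessian of f at 0 has rank 0. Corank 2; j^3 = -(2*p - q)^3 is a perfect cube, so E-series; the 4-jet and mu = 6 give E_6.

Type E6, Milnor number mu = 6.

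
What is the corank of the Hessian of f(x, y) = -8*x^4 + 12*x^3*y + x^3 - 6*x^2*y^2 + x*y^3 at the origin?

2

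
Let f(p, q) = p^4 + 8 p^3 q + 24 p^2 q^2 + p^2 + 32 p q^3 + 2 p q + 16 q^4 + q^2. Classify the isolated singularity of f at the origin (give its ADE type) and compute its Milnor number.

Type A_3, Milnor number mu = 3.

The Hessian of f at 0 has rank 1. Corank 1: A-series; mu = 3 gives A_3.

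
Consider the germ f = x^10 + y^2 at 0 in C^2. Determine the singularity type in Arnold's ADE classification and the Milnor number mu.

Type A9, Milnor number mu = 9.

The Hessian of f at 0 is [[0, 0], [0, 2]] with rank 1, so corank 1. A Groebner basis of the Jacobian ideal J(f) in C{x,y} is {x^9, y}; counting standard monomials gives mu = 9. Corank 1: A-series; mu = 9 gives A_9.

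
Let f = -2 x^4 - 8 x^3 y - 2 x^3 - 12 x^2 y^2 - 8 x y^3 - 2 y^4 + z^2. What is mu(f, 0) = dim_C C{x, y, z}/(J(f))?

6

The Hessian of f at 0 has rank 1. Corank 2; j^3 = -2*x^3 is a perfect cube, so E-series; the 4-jet and mu = 6 give E_6.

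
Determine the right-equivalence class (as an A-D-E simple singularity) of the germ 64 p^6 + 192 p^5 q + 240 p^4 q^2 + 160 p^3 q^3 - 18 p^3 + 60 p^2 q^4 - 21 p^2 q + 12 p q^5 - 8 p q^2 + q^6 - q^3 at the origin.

D_{7}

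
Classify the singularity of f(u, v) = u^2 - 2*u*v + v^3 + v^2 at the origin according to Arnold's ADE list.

The Hessian of f at 0 is [[2, -2], [-2, 2]] with rank 1, so corank 1. A Groebner basis of the Jacobian ideal J(f) in C{u,v} is {v^2, u - v}; counting standard monomials gives mu = 2. Corank 1: A-series; mu = 2 gives A_2.

A_{2}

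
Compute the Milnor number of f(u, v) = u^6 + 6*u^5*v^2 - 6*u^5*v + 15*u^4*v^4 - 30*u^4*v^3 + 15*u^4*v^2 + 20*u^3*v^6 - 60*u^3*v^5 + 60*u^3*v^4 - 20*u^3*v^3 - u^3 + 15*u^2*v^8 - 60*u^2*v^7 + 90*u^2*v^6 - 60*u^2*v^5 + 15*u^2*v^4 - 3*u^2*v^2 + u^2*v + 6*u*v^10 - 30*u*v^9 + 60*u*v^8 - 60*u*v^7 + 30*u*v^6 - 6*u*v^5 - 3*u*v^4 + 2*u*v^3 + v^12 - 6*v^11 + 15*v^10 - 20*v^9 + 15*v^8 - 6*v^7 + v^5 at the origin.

The Hessian of f at 0 is [[0, 0], [0, 0]] with rank 0, so corank 2. A Groebner basis of the Jacobian ideal J(f) in C{u,v} is {-u^2 + u*v + v^4 + v^3, u^3, u^2*v + u*v/6 + v^3/6, u^2 + u*v^2 - u*v - v^3}; counting standard monomials gives mu = 7. Corank 2; j^3 = -u^2*(u - v) has shape L^2 M (L != M), so D-series; mu = 7 gives D_7.

7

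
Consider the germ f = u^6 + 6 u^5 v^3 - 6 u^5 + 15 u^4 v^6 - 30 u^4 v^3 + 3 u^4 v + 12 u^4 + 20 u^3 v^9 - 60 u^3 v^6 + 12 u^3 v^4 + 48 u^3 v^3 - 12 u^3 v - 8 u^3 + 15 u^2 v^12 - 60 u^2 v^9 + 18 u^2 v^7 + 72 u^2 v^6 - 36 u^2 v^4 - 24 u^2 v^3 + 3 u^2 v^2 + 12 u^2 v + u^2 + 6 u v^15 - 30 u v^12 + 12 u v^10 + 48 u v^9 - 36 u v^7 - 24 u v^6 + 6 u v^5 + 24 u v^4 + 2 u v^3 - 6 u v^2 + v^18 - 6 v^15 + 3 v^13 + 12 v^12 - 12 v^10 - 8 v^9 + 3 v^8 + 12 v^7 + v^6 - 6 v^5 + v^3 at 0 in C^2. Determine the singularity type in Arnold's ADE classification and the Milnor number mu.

Type A_{2}, Milnor number mu = 2.

The Hessian of f at 0 has rank 1. Corank 1: A-series; mu = 2 gives A_2.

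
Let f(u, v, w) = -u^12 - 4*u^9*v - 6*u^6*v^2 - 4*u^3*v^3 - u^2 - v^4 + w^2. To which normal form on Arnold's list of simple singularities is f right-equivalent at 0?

A_3

The Hessian of f at 0 is [[-2, 0, 0], [0, 0, 0], [0, 0, 2]] with rank 2, so corank 1. A Groebner basis of the Jacobian ideal J(f) in C{u,v,w} is {v^3, u, w}; counting standard monomials gives mu = 3. Corank 1: A-series; mu = 3 gives A_3.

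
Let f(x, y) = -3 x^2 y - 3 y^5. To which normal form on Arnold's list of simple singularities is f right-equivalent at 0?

The Hessian of f at 0 has rank 0. Corank 2; j^3 = -3*x^2*y has shape L^2 M (L != M), so D-series; mu = 6 gives D_6.

D6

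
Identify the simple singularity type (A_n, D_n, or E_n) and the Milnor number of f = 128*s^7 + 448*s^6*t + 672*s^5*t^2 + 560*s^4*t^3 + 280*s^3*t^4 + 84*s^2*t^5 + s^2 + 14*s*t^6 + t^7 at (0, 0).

Type A6, Milnor number mu = 6.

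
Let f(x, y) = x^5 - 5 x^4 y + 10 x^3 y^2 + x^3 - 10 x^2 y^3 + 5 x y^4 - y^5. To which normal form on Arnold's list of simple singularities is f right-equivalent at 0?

E_8

The Hessian of f at 0 has rank 0. Corank 2; j^3 = x^3 is a perfect cube, so E-series; the 5-jet and mu = 8 give E_8.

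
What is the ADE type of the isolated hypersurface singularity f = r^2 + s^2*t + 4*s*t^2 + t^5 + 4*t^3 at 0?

D_6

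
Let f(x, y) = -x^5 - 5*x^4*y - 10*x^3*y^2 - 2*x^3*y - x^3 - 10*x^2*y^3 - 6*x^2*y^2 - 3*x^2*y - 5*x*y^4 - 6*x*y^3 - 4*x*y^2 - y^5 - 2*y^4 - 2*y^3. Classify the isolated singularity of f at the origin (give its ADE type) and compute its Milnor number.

Type D_4, Milnor number mu = 4.

The Hessian of f at 0 is [[0, 0], [0, 0]] with rank 0, so corank 2. A Groebner basis of the Jacobian ideal J(f) in C{x,y} is {y^3, x^2 - 2*y^2/3, x*y + y^2}; counting standard monomials gives mu = 4. Corank 2; j^3 = -(x + y)*(x^2 + 2*x*y + 2*y^2) splits into three distinct lines over C (the quadratic factor has nonzero discriminant), so D_4.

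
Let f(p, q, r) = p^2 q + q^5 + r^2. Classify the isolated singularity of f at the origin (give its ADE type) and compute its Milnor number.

The Hessian of f at 0 is [[0, 0, 0], [0, 0, 0], [0, 0, 2]] with rank 1, so corank 2. A Groebner basis of the Jacobian ideal J(f) in C{p,q,r} is {p^2/5 + q^4, p^3, p*q, r}; counting standard monomials gives mu = 6. Corank 2; j^3 = p^2*q has shape L^2 M (L != M), so D-series; mu = 6 gives D_6.

Type D_{6}, Milnor number mu = 6.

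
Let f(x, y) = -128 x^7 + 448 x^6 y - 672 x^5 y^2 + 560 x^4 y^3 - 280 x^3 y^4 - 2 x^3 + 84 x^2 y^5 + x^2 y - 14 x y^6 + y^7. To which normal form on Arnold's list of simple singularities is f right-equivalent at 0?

D8

The Hessian of f at 0 is [[0, 0], [0, 0]] with rank 0, so corank 2. A Groebner basis of the Jacobian ideal J(f) in C{x,y} is {x*y/14 + y^6, x*y^2, x^2 - x*y/2}; counting standard monomials gives mu = 8. Corank 2; j^3 = -x^2*(2*x - y) has shape L^2 M (L != M), so D-series; mu = 8 gives D_8.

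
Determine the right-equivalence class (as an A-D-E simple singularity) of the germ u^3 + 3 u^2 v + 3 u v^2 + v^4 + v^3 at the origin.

E_{6}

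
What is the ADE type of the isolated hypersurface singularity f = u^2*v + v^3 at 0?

D_{4}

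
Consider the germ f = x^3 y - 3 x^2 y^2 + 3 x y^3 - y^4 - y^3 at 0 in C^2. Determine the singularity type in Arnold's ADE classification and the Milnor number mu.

Type E_7, Milnor number mu = 7.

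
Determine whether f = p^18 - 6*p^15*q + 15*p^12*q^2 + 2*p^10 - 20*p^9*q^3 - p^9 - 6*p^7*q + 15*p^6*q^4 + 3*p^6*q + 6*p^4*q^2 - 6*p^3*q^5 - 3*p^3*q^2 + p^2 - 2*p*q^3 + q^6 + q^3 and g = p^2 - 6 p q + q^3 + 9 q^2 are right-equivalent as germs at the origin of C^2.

Yes.

The Hessian of f at 0 is [[2, 0], [0, 0]] with rank 1, so corank 1. A Groebner basis of the Jacobian ideal J(f) in C{p,q} is {q^2, p}; counting standard monomials gives mu = 2. Corank 1: A-series; mu = 2 gives A_2. The Hessian of g at 0 is [[2, -6], [-6, 18]] with rank 1, so corank 1. A Groebner basis of the Jacobian ideal J(g) in C{p,q} is {q^2, p - 3*q}; counting standard monomials gives mu = 2. Corank 1: A-series; mu = 2 gives A_2. Both have type A_2, hence right-equivalent.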